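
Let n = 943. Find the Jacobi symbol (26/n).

-1

Pull out 2: since 943 ≡ 7 (mod 8), (2/943) = +1.
Reciprocity: 13 ≡ 1 and 943 ≡ 3 (mod 4), so (13/943) = +(943/13).
Reduce top mod 13: now compute (7/13).
Reciprocity: 7 ≡ 3 and 13 ≡ 1 (mod 4), so (7/13) = +(13/7).
Reduce top mod 7: now compute (6/7).
Pull out 2: since 7 ≡ 7 (mod 8), (2/7) = +1.
Reciprocity: 3 ≡ 3 and 7 ≡ 3 (mod 4), so (3/7) = −(7/3).
Reduce top mod 3: now compute (1/3).
Reached (1/3) = 1. Collecting the sign flips along the way, the symbol is -1.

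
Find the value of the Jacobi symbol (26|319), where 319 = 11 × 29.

-1

Pull out 2: since 319 ≡ 7 (mod 8), (2/319) = +1.
Reciprocity: 13 ≡ 1 and 319 ≡ 3 (mod 4), so (13/319) = +(319/13).
Reduce top mod 13: now compute (7/13).
Reciprocity: 7 ≡ 3 and 13 ≡ 1 (mod 4), so (7/13) = +(13/7).
Reduce top mod 7: now compute (6/7).
Pull out 2: since 7 ≡ 7 (mod 8), (2/7) = +1.
Reciprocity: 3 ≡ 3 and 7 ≡ 3 (mod 4), so (3/7) = −(7/3).
Reduce top mod 3: now compute (1/3).
Reached (1/3) = 1. Collecting the sign flips along the way, the symbol is -1.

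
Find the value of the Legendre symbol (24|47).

Pull out 2^3: since 47 ≡ 7 (mod 8), (2/47) = +1, so (2/47)^3 = +1.
Reciprocity: 3 ≡ 3 and 47 ≡ 3 (mod 4), so (3/47) = −(47/3).
Reduce top mod 3: now compute (2/3).
Pull out 2: since 3 ≡ 3 (mod 8), (2/3) = -1.
Reached (1/3) = 1. Collecting the sign flips along the way, the symbol is +1.

1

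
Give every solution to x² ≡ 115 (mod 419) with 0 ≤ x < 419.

Since 419 ≡ 3 (mod 4), a square root of 115 is 115^((419+1)/4) = 115^105 mod 419.
Repeated squaring: 115^2≡236, 115^4≡388, 115^8≡123, 115^16≡45, 115^32≡349, 115^64≡291 (mod 419).
115^105 = 115^(64+32+8+1) ≡ 80 (mod 419).
Check: 80² = 6400 ≡ 115 (mod 419). The two roots are 80 and 339.

80, 339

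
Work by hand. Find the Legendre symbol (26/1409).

Pull out 2: since 1409 ≡ 1 (mod 8), (2/1409) = +1.
Reciprocity: 13 ≡ 1 and 1409 ≡ 1 (mod 4), so (13/1409) = +(1409/13).
Reduce top mod 13: now compute (5/13).
Reciprocity: 5 ≡ 1 and 13 ≡ 1 (mod 4), so (5/13) = +(13/5).
Reduce top mod 5: now compute (3/5).
Reciprocity: 3 ≡ 3 and 5 ≡ 1 (mod 4), so (3/5) = +(5/3).
Reduce top mod 3: now compute (2/3).
Pull out 2: since 3 ≡ 3 (mod 8), (2/3) = -1.
Reached (1/3) = 1. Collecting the sign flips along the way, the symbol is -1.

-1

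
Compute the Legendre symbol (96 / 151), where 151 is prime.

Pull out 2^5: since 151 ≡ 7 (mod 8), (2/151) = +1, so (2/151)^5 = +1.
Reciprocity: 3 ≡ 3 and 151 ≡ 3 (mod 4), so (3/151) = −(151/3).
Reduce top mod 3: now compute (1/3).
Reached (1/3) = 1. Collecting the sign flips along the way, the symbol is -1.

-1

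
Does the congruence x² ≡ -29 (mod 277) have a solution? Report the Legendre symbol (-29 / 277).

1

First reduce: -29 ≡ 248 (mod 277).
Pull out 2^3: since 277 ≡ 5 (mod 8), (2/277) = -1, so (2/277)^3 = -1.
Reciprocity: 31 ≡ 3 and 277 ≡ 1 (mod 4), so (31/277) = +(277/31).
Reduce top mod 31: now compute (29/31).
Reciprocity: 29 ≡ 1 and 31 ≡ 3 (mod 4), so (29/31) = +(31/29).
Reduce top mod 29: now compute (2/29).
Pull out 2: since 29 ≡ 5 (mod 8), (2/29) = -1.
Reached (1/29) = 1. Collecting the sign flips along the way, the symbol is +1.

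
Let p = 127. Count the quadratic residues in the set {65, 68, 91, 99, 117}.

(65/127) = -1 → non-residue.
(68/127) = +1 → QR.
(91/127) = -1 → non-residue.
(99/127) = +1 → QR.
(117/127) = +1 → QR.
Total quadratic residues among the 5: 3.

3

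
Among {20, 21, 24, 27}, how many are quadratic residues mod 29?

(20/29) = +1 → QR.
(21/29) = -1 → non-residue.
(24/29) = +1 → QR.
(27/29) = -1 → non-residue.
Total quadratic residues among the 4: 2.

2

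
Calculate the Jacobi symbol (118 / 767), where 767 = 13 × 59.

Pull out 2: since 767 ≡ 7 (mod 8), (2/767) = +1.
Reciprocity: 59 ≡ 3 and 767 ≡ 3 (mod 4), so (59/767) = −(767/59).
Reduce top mod 59: now compute (0/59).
Top reduces to 0: gcd > 1, so the symbol is 0.

0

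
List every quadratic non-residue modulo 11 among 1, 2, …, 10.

Square k = 1,…,5 (k and 11−k give the same square):
1²=1, 2²=4, 3²=9, 4²≡5, 5²≡3 (mod 11).
The residues are {1, 3, 4, 5, 9}; the non-residues are the remaining 5 nonzero classes.

2 6 7 8 10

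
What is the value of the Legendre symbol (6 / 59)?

-1

Euler's criterion: (6/59) ≡ 6^29 (mod 59).
6^2 ≡ 36 (mod 59)
6^4 ≡ 57 (mod 59)
6^8 ≡ 4 (mod 59)
6^16 ≡ 16 (mod 59)
6^29 = 6^(16+8+4+1) ≡ 58 (mod 59).
Result is 58 ≡ −1, so (6/59) = −1.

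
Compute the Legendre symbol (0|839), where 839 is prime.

0

Top reduces to 0: gcd > 1, so the symbol is 0.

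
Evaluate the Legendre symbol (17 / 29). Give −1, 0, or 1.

Euler's criterion: (17/29) ≡ 17^14 (mod 29).
17^2 ≡ 28 (mod 29)
17^4 ≡ 1 (mod 29)
17^8 ≡ 1 (mod 29)
17^14 = 17^(8+4+2) ≡ 28 (mod 29).
Result is 28 ≡ −1, so (17/29) = −1.

-1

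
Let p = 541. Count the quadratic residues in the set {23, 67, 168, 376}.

(23/541) = +1 → QR.
(67/541) = -1 → non-residue.
(168/541) = -1 → non-residue.
(376/541) = -1 → non-residue.
Total quadratic residues among the 4: 1.

1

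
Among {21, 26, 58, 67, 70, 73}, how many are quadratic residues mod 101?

3

(21/101) = +1 → QR.
(26/101) = -1 → non-residue.
(58/101) = +1 → QR.
(67/101) = -1 → non-residue.
(70/101) = +1 → QR.
(73/101) = -1 → non-residue.
Total quadratic residues among the 6: 3.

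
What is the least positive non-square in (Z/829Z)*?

(2/829) = −1, so 2 is the smallest positive non-residue mod 829.

2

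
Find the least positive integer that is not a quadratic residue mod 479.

13

(2/479) = +1, so 2 is a residue.
(3/479) = +1, so 3 is a residue.
(4/479) = +1, so 4 is a residue.
(5/479) = +1, so 5 is a residue.
(6/479) = +1, so 6 is a residue.
(7/479) = +1, so 7 is a residue.
(8/479) = +1, so 8 is a residue.
(9/479) = +1, so 9 is a residue.
(10/479) = +1, so 10 is a residue.
(11/479) = +1, so 11 is a residue.
(12/479) = +1, so 12 is a residue.
(13/479) = −1, so 13 is the smallest positive non-residue mod 479.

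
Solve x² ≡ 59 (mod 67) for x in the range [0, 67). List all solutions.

27, 40

Since 67 ≡ 3 (mod 4), a square root of 59 is 59^((67+1)/4) = 59^17 mod 67.
Repeated squaring: 59^2≡64, 59^4≡9, 59^8≡14, 59^16≡62 (mod 67).
59^17 = 59^(16+1) ≡ 40 (mod 67).
Check: 40² = 1600 ≡ 59 (mod 67). The two roots are 27 and 40.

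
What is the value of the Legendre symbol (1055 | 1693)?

-1

Reciprocity: 1055 ≡ 3 and 1693 ≡ 1 (mod 4), so (1055/1693) = +(1693/1055).
Reduce top mod 1055: now compute (638/1055).
Pull out 2: since 1055 ≡ 7 (mod 8), (2/1055) = +1.
Reciprocity: 319 ≡ 3 and 1055 ≡ 3 (mod 4), so (319/1055) = −(1055/319).
Reduce top mod 319: now compute (98/319).
Pull out 2: since 319 ≡ 7 (mod 8), (2/319) = +1.
Reciprocity: 49 ≡ 1 and 319 ≡ 3 (mod 4), so (49/319) = +(319/49).
Reduce top mod 49: now compute (25/49).
Reciprocity: 25 ≡ 1 and 49 ≡ 1 (mod 4), so (25/49) = +(49/25).
Reduce top mod 25: now compute (24/25).
Pull out 2^3: since 25 ≡ 1 (mod 8), (2/25) = +1, so (2/25)^3 = +1.
Reciprocity: 3 ≡ 3 and 25 ≡ 1 (mod 4), so (3/25) = +(25/3).
Reduce top mod 3: now compute (1/3).
Reached (1/3) = 1. Collecting the sign flips along the way, the symbol is -1.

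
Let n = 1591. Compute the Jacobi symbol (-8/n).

-1

First reduce: -8 ≡ 1583 (mod 1591).
Reciprocity: 1583 ≡ 3 and 1591 ≡ 3 (mod 4), so (1583/1591) = −(1591/1583).
Reduce top mod 1583: now compute (8/1583).
Pull out 2^3: since 1583 ≡ 7 (mod 8), (2/1583) = +1, so (2/1583)^3 = +1.
Reached (1/1583) = 1. Collecting the sign flips along the way, the symbol is -1.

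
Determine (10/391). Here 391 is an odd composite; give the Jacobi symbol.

1

Pull out 2: since 391 ≡ 7 (mod 8), (2/391) = +1.
Reciprocity: 5 ≡ 1 and 391 ≡ 3 (mod 4), so (5/391) = +(391/5).
Reduce top mod 5: now compute (1/5).
Reached (1/5) = 1. Collecting the sign flips along the way, the symbol is +1.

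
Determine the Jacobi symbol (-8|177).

1

First reduce: -8 ≡ 169 (mod 177).
Reciprocity: 169 ≡ 1 and 177 ≡ 1 (mod 4), so (169/177) = +(177/169).
Reduce top mod 169: now compute (8/169).
Pull out 2^3: since 169 ≡ 1 (mod 8), (2/169) = +1, so (2/169)^3 = +1.
Reached (1/169) = 1. Collecting the sign flips along the way, the symbol is +1.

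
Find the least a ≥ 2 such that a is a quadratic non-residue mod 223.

3

(2/223) = +1, so 2 is a residue.
(3/223) = −1, so 3 is the smallest positive non-residue mod 223.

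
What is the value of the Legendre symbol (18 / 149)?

Pull out 2: since 149 ≡ 5 (mod 8), (2/149) = -1.
Reciprocity: 9 ≡ 1 and 149 ≡ 1 (mod 4), so (9/149) = +(149/9).
Reduce top mod 9: now compute (5/9).
Reciprocity: 5 ≡ 1 and 9 ≡ 1 (mod 4), so (5/9) = +(9/5).
Reduce top mod 5: now compute (4/5).
Pull out 2^2: since 5 ≡ 5 (mod 8), (2/5) = -1, so (2/5)^2 = +1.
Reached (1/5) = 1. Collecting the sign flips along the way, the symbol is -1.

-1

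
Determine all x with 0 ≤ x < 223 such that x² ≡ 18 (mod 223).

Since 223 ≡ 3 (mod 4), a square root of 18 is 18^((223+1)/4) = 18^56 mod 223.
Repeated squaring: 18^2≡101, 18^4≡166, 18^8≡127, 18^16≡73, 18^32≡200 (mod 223).
18^56 = 18^(32+16+8) ≡ 178 (mod 223).
Check: 178² = 31684 ≡ 18 (mod 223). The two roots are 45 and 178.

45, 178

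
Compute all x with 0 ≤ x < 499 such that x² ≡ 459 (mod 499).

213, 286

Since 499 ≡ 3 (mod 4), a square root of 459 is 459^((499+1)/4) = 459^125 mod 499.
Repeated squaring: 459^2≡103, 459^4≡130, 459^8≡433, 459^16≡364, 459^32≡261, 459^64≡257 (mod 499).
459^125 = 459^(64+32+16+8+4+1) ≡ 213 (mod 499).
Check: 213² = 45369 ≡ 459 (mod 499). The two roots are 213 and 286.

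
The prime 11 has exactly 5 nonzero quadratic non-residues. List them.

Square k = 1,…,5 (k and 11−k give the same square):
1²=1, 2²=4, 3²=9, 4²≡5, 5²≡3 (mod 11).
The residues are {1, 3, 4, 5, 9}; the non-residues are the remaining 5 nonzero classes.

2 6 7 8 10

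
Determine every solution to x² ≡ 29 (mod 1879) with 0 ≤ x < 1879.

Since 1879 ≡ 3 (mod 4), a square root of 29 is 29^((1879+1)/4) = 29^470 mod 1879.
Repeated squaring: 29^2≡841, 29^4≡777, 29^8≡570, 29^16≡1712, 29^32≡1583, 29^64≡1182, 29^128≡1027, 29^256≡610 (mod 1879).
29^470 = 29^(256+128+64+16+4+2) ≡ 522 (mod 1879).
Check: 522² = 272484 ≡ 29 (mod 1879). The two roots are 522 and 1357.

522, 1357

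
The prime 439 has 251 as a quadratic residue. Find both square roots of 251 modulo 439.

149, 290

Since 439 ≡ 3 (mod 4), a square root of 251 is 251^((439+1)/4) = 251^110 mod 439.
Repeated squaring: 251^2≡224, 251^4≡130, 251^8≡218, 251^16≡112, 251^32≡252, 251^64≡288 (mod 439).
251^110 = 251^(64+32+8+4+2) ≡ 290 (mod 439).
Check: 290² = 84100 ≡ 251 (mod 439). The two roots are 149 and 290.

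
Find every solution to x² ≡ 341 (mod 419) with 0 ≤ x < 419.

104, 315

Since 419 ≡ 3 (mod 4), a square root of 341 is 341^((419+1)/4) = 341^105 mod 419.
Repeated squaring: 341^2≡218, 341^4≡177, 341^8≡323, 341^16≡417, 341^32≡4, 341^64≡16 (mod 419).
341^105 = 341^(64+32+8+1) ≡ 315 (mod 419).
Check: 315² = 99225 ≡ 341 (mod 419). The two roots are 104 and 315.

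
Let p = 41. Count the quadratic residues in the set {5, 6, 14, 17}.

1

(5/41) = +1 → QR.
(6/41) = -1 → non-residue.
(14/41) = -1 → non-residue.
(17/41) = -1 → non-residue.
Total quadratic residues among the 4: 1.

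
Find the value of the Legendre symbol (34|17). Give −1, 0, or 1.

First reduce: 34 ≡ 0 (mod 17).
Top reduces to 0: gcd > 1, so the symbol is 0.

0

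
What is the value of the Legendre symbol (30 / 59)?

-1

Pull out 2: since 59 ≡ 3 (mod 8), (2/59) = -1.
Reciprocity: 15 ≡ 3 and 59 ≡ 3 (mod 4), so (15/59) = −(59/15).
Reduce top mod 15: now compute (14/15).
Pull out 2: since 15 ≡ 7 (mod 8), (2/15) = +1.
Reciprocity: 7 ≡ 3 and 15 ≡ 3 (mod 4), so (7/15) = −(15/7).
Reduce top mod 7: now compute (1/7).
Reached (1/7) = 1. Collecting the sign flips along the way, the symbol is -1.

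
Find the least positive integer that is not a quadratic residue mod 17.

3

(2/17) = +1, so 2 is a residue.
(3/17) = −1, so 3 is the smallest positive non-residue mod 17.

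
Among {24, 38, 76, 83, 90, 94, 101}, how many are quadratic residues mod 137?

3

(24/137) = -1 → non-residue.
(38/137) = +1 → QR.
(76/137) = +1 → QR.
(83/137) = -1 → non-residue.
(90/137) = -1 → non-residue.
(94/137) = -1 → non-residue.
(101/137) = +1 → QR.
Total quadratic residues among the 7: 3.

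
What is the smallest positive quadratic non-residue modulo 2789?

(2/2789) = −1, so 2 is the smallest positive non-residue mod 2789.

2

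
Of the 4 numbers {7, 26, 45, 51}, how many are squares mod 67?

(7/67) = -1 → non-residue.
(26/67) = +1 → QR.
(45/67) = -1 → non-residue.
(51/67) = -1 → non-residue.
Total quadratic residues among the 4: 1.

1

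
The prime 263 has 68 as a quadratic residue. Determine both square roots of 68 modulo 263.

130, 133

Since 263 ≡ 3 (mod 4), a square root of 68 is 68^((263+1)/4) = 68^66 mod 263.
Repeated squaring: 68^2≡153, 68^4≡2, 68^8≡4, 68^16≡16, 68^32≡256, 68^64≡49 (mod 263).
68^66 = 68^(64+2) ≡ 133 (mod 263).
Check: 133² = 17689 ≡ 68 (mod 263). The two roots are 130 and 133.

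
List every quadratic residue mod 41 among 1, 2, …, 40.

1,2,4,5,8,9,10,16,18,20,21,23,25,31,32,33,36,37,39,40

Square k = 1,…,20 (k and 41−k give the same square):
1²=1, 2²=4, 3²=9, 4²=16, 5²=25, 6²=36, 7²≡8, 8²≡23, 9²≡40, 10²≡18, 11²≡39, 12²≡21, 13²≡5, 14²≡32, 15²≡20, 16²≡10, 17²≡2, 18²≡37, 19²≡33, 20²≡31 (mod 41).
So the quadratic residues mod 41 are {1, 2, 4, 5, 8, 9, 10, 16, 18, 20, 21, 23, 25, 31, 32, 33, 36, 37, 39, 40}.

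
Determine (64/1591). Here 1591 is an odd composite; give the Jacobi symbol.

Pull out 2^6: since 1591 ≡ 7 (mod 8), (2/1591) = +1, so (2/1591)^6 = +1.
Reached (1/1591) = 1. Collecting the sign flips along the way, the symbol is +1.

1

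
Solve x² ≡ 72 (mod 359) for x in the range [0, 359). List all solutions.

Since 359 ≡ 3 (mod 4), a square root of 72 is 72^((359+1)/4) = 72^90 mod 359.
Repeated squaring: 72^2≡158, 72^4≡193, 72^8≡272, 72^16≡30, 72^32≡182, 72^64≡96 (mod 359).
72^90 = 72^(64+16+8+2) ≡ 245 (mod 359).
Check: 245² = 60025 ≡ 72 (mod 359). The two roots are 114 and 245.

114, 245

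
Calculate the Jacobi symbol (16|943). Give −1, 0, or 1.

Pull out 2^4: since 943 ≡ 7 (mod 8), (2/943) = +1, so (2/943)^4 = +1.
Reached (1/943) = 1. Collecting the sign flips along the way, the symbol is +1.

1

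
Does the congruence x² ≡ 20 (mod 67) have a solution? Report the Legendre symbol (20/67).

Euler's criterion: (20/67) ≡ 20^33 (mod 67).
20^2 ≡ 65 (mod 67)
20^4 ≡ 4 (mod 67)
20^8 ≡ 16 (mod 67)
20^16 ≡ 55 (mod 67)
20^32 ≡ 10 (mod 67)
20^33 = 20^(32+1) ≡ 66 (mod 67).
Result is 66 ≡ −1, so (20/67) = −1.

-1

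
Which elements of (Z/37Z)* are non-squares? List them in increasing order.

Square k = 1,…,18 (k and 37−k give the same square):
1²=1, 2²=4, 3²=9, 4²=16, 5²=25, 6²=36, 7²≡12, 8²≡27, 9²≡7, 10²≡26, 11²≡10, 12²≡33, 13²≡21, 14²≡11, 15²≡3, 16²≡34, 17²≡30, 18²≡28 (mod 37).
The residues are {1, 3, 4, 7, 9, 10, 11, 12, 16, 21, 25, 26, 27, 28, 30, 33, 34, 36}; the non-residues are the remaining 18 nonzero classes.

2 5 6 8 13 14 15 17 18 19 20 22 23 24 29 31 32 35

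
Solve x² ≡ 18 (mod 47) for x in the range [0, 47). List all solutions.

21, 26

Since 47 ≡ 3 (mod 4), a square root of 18 is 18^((47+1)/4) = 18^12 mod 47.
Repeated squaring: 18^2≡42, 18^4≡25, 18^8≡14 (mod 47).
18^12 = 18^(8+4) ≡ 21 (mod 47).
Check: 21² = 441 ≡ 18 (mod 47). The two roots are 21 and 26.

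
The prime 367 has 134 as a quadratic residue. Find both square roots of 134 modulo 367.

Since 367 ≡ 3 (mod 4), a square root of 134 is 134^((367+1)/4) = 134^92 mod 367.
Repeated squaring: 134^2≡340, 134^4≡362, 134^8≡25, 134^16≡258, 134^32≡137, 134^64≡52 (mod 367).
134^92 = 134^(64+16+8+4) ≡ 190 (mod 367).
Check: 190² = 36100 ≡ 134 (mod 367). The two roots are 177 and 190.

177, 190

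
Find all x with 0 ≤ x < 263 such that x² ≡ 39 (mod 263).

61, 202

Since 263 ≡ 3 (mod 4), a square root of 39 is 39^((263+1)/4) = 39^66 mod 263.
Repeated squaring: 39^2≡206, 39^4≡93, 39^8≡233, 39^16≡111, 39^32≡223, 39^64≡22 (mod 263).
39^66 = 39^(64+2) ≡ 61 (mod 263).
Check: 61² = 3721 ≡ 39 (mod 263). The two roots are 61 and 202.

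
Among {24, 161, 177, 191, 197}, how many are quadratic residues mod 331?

(24/331) = +1 → QR.
(161/331) = +1 → QR.
(177/331) = +1 → QR.
(191/331) = +1 → QR.
(197/331) = +1 → QR.
Total quadratic residues among the 5: 5.

5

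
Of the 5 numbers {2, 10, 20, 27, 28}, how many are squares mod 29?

2

(2/29) = -1 → non-residue.
(10/29) = -1 → non-residue.
(20/29) = +1 → QR.
(27/29) = -1 → non-residue.
(28/29) = +1 → QR.
Total quadratic residues among the 5: 2.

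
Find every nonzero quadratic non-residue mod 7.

3,5,6

Square k = 1,…,3 (k and 7−k give the same square):
1²=1, 2²=4, 3²≡2 (mod 7).
The residues are {1, 2, 4}; the non-residues are the remaining 3 nonzero classes.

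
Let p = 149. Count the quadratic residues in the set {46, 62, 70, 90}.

1

(46/149) = +1 → QR.
(62/149) = -1 → non-residue.
(70/149) = -1 → non-residue.
(90/149) = -1 → non-residue.
Total quadratic residues among the 4: 1.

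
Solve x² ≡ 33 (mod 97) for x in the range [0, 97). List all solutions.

97 ≡ 1 (mod 4), so we find a root by search.
Trying successive values, 18² = 324 ≡ 33 (mod 97). The other root is 97 − 18 = 79.

18, 79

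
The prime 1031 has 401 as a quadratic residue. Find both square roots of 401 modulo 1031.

Since 1031 ≡ 3 (mod 4), a square root of 401 is 401^((1031+1)/4) = 401^258 mod 1031.
Repeated squaring: 401^2≡996, 401^4≡194, 401^8≡520, 401^16≡278, 401^32≡990, 401^64≡650, 401^128≡821, 401^256≡798 (mod 1031).
401^258 = 401^(256+2) ≡ 938 (mod 1031).
Check: 938² = 879844 ≡ 401 (mod 1031). The two roots are 93 and 938.

93, 938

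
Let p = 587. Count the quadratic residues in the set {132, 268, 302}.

1

(132/587) = -1 → non-residue.
(268/587) = +1 → QR.
(302/587) = -1 → non-residue.
Total quadratic residues among the 3: 1.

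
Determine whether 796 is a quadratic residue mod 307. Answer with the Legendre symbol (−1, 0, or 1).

1

First reduce: 796 ≡ 182 (mod 307).
Pull out 2: since 307 ≡ 3 (mod 8), (2/307) = -1.
Reciprocity: 91 ≡ 3 and 307 ≡ 3 (mod 4), so (91/307) = −(307/91).
Reduce top mod 91: now compute (34/91).
Pull out 2: since 91 ≡ 3 (mod 8), (2/91) = -1.
Reciprocity: 17 ≡ 1 and 91 ≡ 3 (mod 4), so (17/91) = +(91/17).
Reduce top mod 17: now compute (6/17).
Pull out 2: since 17 ≡ 1 (mod 8), (2/17) = +1.
Reciprocity: 3 ≡ 3 and 17 ≡ 1 (mod 4), so (3/17) = +(17/3).
Reduce top mod 3: now compute (2/3).
Pull out 2: since 3 ≡ 3 (mod 8), (2/3) = -1.
Reached (1/3) = 1. Collecting the sign flips along the way, the symbol is +1.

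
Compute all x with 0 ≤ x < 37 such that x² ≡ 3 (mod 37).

37 ≡ 1 (mod 4), so we find a root by search.
Trying successive values, 15² = 225 ≡ 3 (mod 37). The other root is 37 − 15 = 22.

15, 22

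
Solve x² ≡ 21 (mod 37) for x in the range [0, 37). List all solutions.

13, 24

37 ≡ 1 (mod 4), so we find a root by search.
Trying successive values, 13² = 169 ≡ 21 (mod 37). The other root is 37 − 13 = 24.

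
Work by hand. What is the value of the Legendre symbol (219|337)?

-1

Reciprocity: 219 ≡ 3 and 337 ≡ 1 (mod 4), so (219/337) = +(337/219).
Reduce top mod 219: now compute (118/219).
Pull out 2: since 219 ≡ 3 (mod 8), (2/219) = -1.
Reciprocity: 59 ≡ 3 and 219 ≡ 3 (mod 4), so (59/219) = −(219/59).
Reduce top mod 59: now compute (42/59).
Pull out 2: since 59 ≡ 3 (mod 8), (2/59) = -1.
Reciprocity: 21 ≡ 1 and 59 ≡ 3 (mod 4), so (21/59) = +(59/21).
Reduce top mod 21: now compute (17/21).
Reciprocity: 17 ≡ 1 and 21 ≡ 1 (mod 4), so (17/21) = +(21/17).
Reduce top mod 17: now compute (4/17).
Pull out 2^2: since 17 ≡ 1 (mod 8), (2/17) = +1, so (2/17)^2 = +1.
Reached (1/17) = 1. Collecting the sign flips along the way, the symbol is -1.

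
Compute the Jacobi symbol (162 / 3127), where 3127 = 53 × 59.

Pull out 2: since 3127 ≡ 7 (mod 8), (2/3127) = +1.
Reciprocity: 81 ≡ 1 and 3127 ≡ 3 (mod 4), so (81/3127) = +(3127/81).
Reduce top mod 81: now compute (49/81).
Reciprocity: 49 ≡ 1 and 81 ≡ 1 (mod 4), so (49/81) = +(81/49).
Reduce top mod 49: now compute (32/49).
Pull out 2^5: since 49 ≡ 1 (mod 8), (2/49) = +1, so (2/49)^5 = +1.
Reached (1/49) = 1. Collecting the sign flips along the way, the symbol is +1.

1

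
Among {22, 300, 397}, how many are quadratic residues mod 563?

1

(22/563) = -1 → non-residue.
(300/563) = +1 → QR.
(397/563) = -1 → non-residue.
Total quadratic residues among the 3: 1.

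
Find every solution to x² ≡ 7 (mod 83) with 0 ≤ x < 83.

Since 83 ≡ 3 (mod 4), a square root of 7 is 7^((83+1)/4) = 7^21 mod 83.
Repeated squaring: 7^2≡49, 7^4≡77, 7^8≡36, 7^16≡51 (mod 83).
7^21 = 7^(16+4+1) ≡ 16 (mod 83).
Check: 16² = 256 ≡ 7 (mod 83). The two roots are 16 and 67.

16, 67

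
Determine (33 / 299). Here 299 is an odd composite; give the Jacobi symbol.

Reciprocity: 33 ≡ 1 and 299 ≡ 3 (mod 4), so (33/299) = +(299/33).
Reduce top mod 33: now compute (2/33).
Pull out 2: since 33 ≡ 1 (mod 8), (2/33) = +1.
Reached (1/33) = 1. Collecting the sign flips along the way, the symbol is +1.

1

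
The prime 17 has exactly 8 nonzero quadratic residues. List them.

Square k = 1,…,8 (k and 17−k give the same square):
1²=1, 2²=4, 3²=9, 4²=16, 5²≡8, 6²≡2, 7²≡15, 8²≡13 (mod 17).
So the quadratic residues mod 17 are {1, 2, 4, 8, 9, 13, 15, 16}.

1,2,4,8,9,13,15,16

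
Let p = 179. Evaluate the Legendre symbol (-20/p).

-1

First reduce: -20 ≡ 159 (mod 179).
Reciprocity: 159 ≡ 3 and 179 ≡ 3 (mod 4), so (159/179) = −(179/159).
Reduce top mod 159: now compute (20/159).
Pull out 2^2: since 159 ≡ 7 (mod 8), (2/159) = +1, so (2/159)^2 = +1.
Reciprocity: 5 ≡ 1 and 159 ≡ 3 (mod 4), so (5/159) = +(159/5).
Reduce top mod 5: now compute (4/5).
Pull out 2^2: since 5 ≡ 5 (mod 8), (2/5) = -1, so (2/5)^2 = +1.
Reached (1/5) = 1. Collecting the sign flips along the way, the symbol is -1.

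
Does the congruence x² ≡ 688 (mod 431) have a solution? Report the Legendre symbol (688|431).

-1

Euler's criterion: (688/431) ≡ 257^215 (mod 431).
257^2 ≡ 106 (mod 431)
257^4 ≡ 30 (mod 431)
257^8 ≡ 38 (mod 431)
257^16 ≡ 151 (mod 431)
257^32 ≡ 389 (mod 431)
257^64 ≡ 40 (mod 431)
257^128 ≡ 307 (mod 431)
257^215 = 257^(128+64+16+4+2+1) ≡ 430 (mod 431).
Result is 430 ≡ −1, so (688/431) = −1.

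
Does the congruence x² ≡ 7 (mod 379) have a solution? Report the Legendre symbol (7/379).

-1

Euler's criterion: (7/379) ≡ 7^189 (mod 379).
7^2 ≡ 49 (mod 379)
7^4 ≡ 127 (mod 379)
7^8 ≡ 211 (mod 379)
7^16 ≡ 178 (mod 379)
7^32 ≡ 227 (mod 379)
7^64 ≡ 364 (mod 379)
7^128 ≡ 225 (mod 379)
7^189 = 7^(128+32+16+8+4+1) ≡ 378 (mod 379).
Result is 378 ≡ −1, so (7/379) = −1.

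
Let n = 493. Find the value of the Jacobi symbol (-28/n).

-1

First reduce: -28 ≡ 465 (mod 493).
Reciprocity: 465 ≡ 1 and 493 ≡ 1 (mod 4), so (465/493) = +(493/465).
Reduce top mod 465: now compute (28/465).
Pull out 2^2: since 465 ≡ 1 (mod 8), (2/465) = +1, so (2/465)^2 = +1.
Reciprocity: 7 ≡ 3 and 465 ≡ 1 (mod 4), so (7/465) = +(465/7).
Reduce top mod 7: now compute (3/7).
Reciprocity: 3 ≡ 3 and 7 ≡ 3 (mod 4), so (3/7) = −(7/3).
Reduce top mod 3: now compute (1/3).
Reached (1/3) = 1. Collecting the sign flips along the way, the symbol is -1.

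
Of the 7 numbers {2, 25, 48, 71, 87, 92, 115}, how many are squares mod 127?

(2/127) = +1 → QR.
(25/127) = +1 → QR.
(48/127) = -1 → non-residue.
(71/127) = +1 → QR.
(87/127) = +1 → QR.
(92/127) = -1 → non-residue.
(115/127) = +1 → QR.
Total quadratic residues among the 7: 5.

5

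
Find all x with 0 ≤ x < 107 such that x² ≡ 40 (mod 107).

Since 107 ≡ 3 (mod 4), a square root of 40 is 40^((107+1)/4) = 40^27 mod 107.
Repeated squaring: 40^2≡102, 40^4≡25, 40^8≡90, 40^16≡75 (mod 107).
40^27 = 40^(16+8+2+1) ≡ 19 (mod 107).
Check: 19² = 361 ≡ 40 (mod 107). The two roots are 19 and 88.

19, 88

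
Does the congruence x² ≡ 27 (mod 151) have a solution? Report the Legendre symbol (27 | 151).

Reciprocity: 27 ≡ 3 and 151 ≡ 3 (mod 4), so (27/151) = −(151/27).
Reduce top mod 27: now compute (16/27).
Pull out 2^4: since 27 ≡ 3 (mod 8), (2/27) = -1, so (2/27)^4 = +1.
Reached (1/27) = 1. Collecting the sign flips along the way, the symbol is -1.

-1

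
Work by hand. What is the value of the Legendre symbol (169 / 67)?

1

Euler's criterion: (169/67) ≡ 35^33 (mod 67).
35^2 ≡ 19 (mod 67)
35^4 ≡ 26 (mod 67)
35^8 ≡ 6 (mod 67)
35^16 ≡ 36 (mod 67)
35^32 ≡ 23 (mod 67)
35^33 = 35^(32+1) ≡ 1 (mod 67).
Result is 1, so (169/67) = 1.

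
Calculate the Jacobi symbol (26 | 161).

-1

Pull out 2: since 161 ≡ 1 (mod 8), (2/161) = +1.
Reciprocity: 13 ≡ 1 and 161 ≡ 1 (mod 4), so (13/161) = +(161/13).
Reduce top mod 13: now compute (5/13).
Reciprocity: 5 ≡ 1 and 13 ≡ 1 (mod 4), so (5/13) = +(13/5).
Reduce top mod 5: now compute (3/5).
Reciprocity: 3 ≡ 3 and 5 ≡ 1 (mod 4), so (3/5) = +(5/3).
Reduce top mod 3: now compute (2/3).
Pull out 2: since 3 ≡ 3 (mod 8), (2/3) = -1.
Reached (1/3) = 1. Collecting the sign flips along the way, the symbol is -1.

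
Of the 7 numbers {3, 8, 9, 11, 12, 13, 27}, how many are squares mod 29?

(3/29) = -1 → non-residue.
(8/29) = -1 → non-residue.
(9/29) = +1 → QR.
(11/29) = -1 → non-residue.
(12/29) = -1 → non-residue.
(13/29) = +1 → QR.
(27/29) = -1 → non-residue.
Total quadratic residues among the 7: 2.

2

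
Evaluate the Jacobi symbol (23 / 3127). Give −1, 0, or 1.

Reciprocity: 23 ≡ 3 and 3127 ≡ 3 (mod 4), so (23/3127) = −(3127/23).
Reduce top mod 23: now compute (22/23).
Pull out 2: since 23 ≡ 7 (mod 8), (2/23) = +1.
Reciprocity: 11 ≡ 3 and 23 ≡ 3 (mod 4), so (11/23) = −(23/11).
Reduce top mod 11: now compute (1/11).
Reached (1/11) = 1. Collecting the sign flips along the way, the symbol is +1.

1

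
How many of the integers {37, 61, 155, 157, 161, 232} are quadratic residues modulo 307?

(37/307) = +1 → QR.
(61/307) = -1 → non-residue.
(155/307) = +1 → QR.
(157/307) = -1 → non-residue.
(161/307) = -1 → non-residue.
(232/307) = +1 → QR.
Total quadratic residues among the 6: 3.

3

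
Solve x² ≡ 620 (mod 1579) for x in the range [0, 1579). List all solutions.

406, 1173

Since 1579 ≡ 3 (mod 4), a square root of 620 is 620^((1579+1)/4) = 620^395 mod 1579.
Repeated squaring: 620^2≡703, 620^4≡1561, 620^8≡324, 620^16≡762, 620^32≡1151, 620^64≡20, 620^128≡400, 620^256≡521 (mod 1579).
620^395 = 620^(256+128+8+2+1) ≡ 406 (mod 1579).
Check: 406² = 164836 ≡ 620 (mod 1579). The two roots are 406 and 1173.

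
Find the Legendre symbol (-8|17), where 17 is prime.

1

Euler's criterion: (-8/17) ≡ 9^8 (mod 17).
9^2 ≡ 13 (mod 17)
9^4 ≡ 16 (mod 17)
9^8 ≡ 1 (mod 17)
9^8 = 9^(8) ≡ 1 (mod 17).
Result is 1, so (-8/17) = 1.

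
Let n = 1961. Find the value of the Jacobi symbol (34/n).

-1

Pull out 2: since 1961 ≡ 1 (mod 8), (2/1961) = +1.
Reciprocity: 17 ≡ 1 and 1961 ≡ 1 (mod 4), so (17/1961) = +(1961/17).
Reduce top mod 17: now compute (6/17).
Pull out 2: since 17 ≡ 1 (mod 8), (2/17) = +1.
Reciprocity: 3 ≡ 3 and 17 ≡ 1 (mod 4), so (3/17) = +(17/3).
Reduce top mod 3: now compute (2/3).
Pull out 2: since 3 ≡ 3 (mod 8), (2/3) = -1.
Reached (1/3) = 1. Collecting the sign flips along the way, the symbol is -1.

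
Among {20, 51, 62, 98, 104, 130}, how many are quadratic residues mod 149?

3

(20/149) = +1 → QR.
(51/149) = -1 → non-residue.
(62/149) = -1 → non-residue.
(98/149) = -1 → non-residue.
(104/149) = +1 → QR.
(130/149) = +1 → QR.
Total quadratic residues among the 6: 3.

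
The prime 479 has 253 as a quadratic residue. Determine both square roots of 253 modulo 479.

Since 479 ≡ 3 (mod 4), a square root of 253 is 253^((479+1)/4) = 253^120 mod 479.
Repeated squaring: 253^2≡302, 253^4≡194, 253^8≡274, 253^16≡352, 253^32≡322, 253^64≡220 (mod 479).
253^120 = 253^(64+32+16+8) ≡ 313 (mod 479).
Check: 313² = 97969 ≡ 253 (mod 479). The two roots are 166 and 313.

166, 313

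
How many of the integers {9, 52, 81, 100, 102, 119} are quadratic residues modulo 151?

(9/151) = +1 → QR.
(52/151) = -1 → non-residue.
(81/151) = +1 → QR.
(100/151) = +1 → QR.
(102/151) = -1 → non-residue.
(119/151) = -1 → non-residue.
Total quadratic residues among the 6: 3.

3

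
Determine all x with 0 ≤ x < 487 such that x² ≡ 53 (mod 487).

117, 370

Since 487 ≡ 3 (mod 4), a square root of 53 is 53^((487+1)/4) = 53^122 mod 487.
Repeated squaring: 53^2≡374, 53^4≡107, 53^8≡248, 53^16≡142, 53^32≡197, 53^64≡336 (mod 487).
53^122 = 53^(64+32+16+8+2) ≡ 370 (mod 487).
Check: 370² = 136900 ≡ 53 (mod 487). The two roots are 117 and 370.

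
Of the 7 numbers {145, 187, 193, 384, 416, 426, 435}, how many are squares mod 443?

2

(145/443) = +1 → QR.
(187/443) = -1 → non-residue.
(193/443) = -1 → non-residue.
(384/443) = -1 → non-residue.
(416/443) = -1 → non-residue.
(426/443) = -1 → non-residue.
(435/443) = +1 → QR.
Total quadratic residues among the 7: 2.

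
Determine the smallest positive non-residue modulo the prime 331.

(2/331) = −1, so 2 is the smallest positive non-residue mod 331.

2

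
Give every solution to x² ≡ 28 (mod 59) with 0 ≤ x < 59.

Since 59 ≡ 3 (mod 4), a square root of 28 is 28^((59+1)/4) = 28^15 mod 59.
Repeated squaring: 28^2≡17, 28^4≡53, 28^8≡36 (mod 59).
28^15 = 28^(8+4+2+1) ≡ 21 (mod 59).
Check: 21² = 441 ≡ 28 (mod 59). The two roots are 21 and 38.

21, 38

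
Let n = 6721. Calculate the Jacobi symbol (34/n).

Pull out 2: since 6721 ≡ 1 (mod 8), (2/6721) = +1.
Reciprocity: 17 ≡ 1 and 6721 ≡ 1 (mod 4), so (17/6721) = +(6721/17).
Reduce top mod 17: now compute (6/17).
Pull out 2: since 17 ≡ 1 (mod 8), (2/17) = +1.
Reciprocity: 3 ≡ 3 and 17 ≡ 1 (mod 4), so (3/17) = +(17/3).
Reduce top mod 3: now compute (2/3).
Pull out 2: since 3 ≡ 3 (mod 8), (2/3) = -1.
Reached (1/3) = 1. Collecting the sign flips along the way, the symbol is -1.

-1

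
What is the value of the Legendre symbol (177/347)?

Euler's criterion: (177/347) ≡ 177^173 (mod 347).
177^2 ≡ 99 (mod 347)
177^4 ≡ 85 (mod 347)
177^8 ≡ 285 (mod 347)
177^16 ≡ 27 (mod 347)
177^32 ≡ 35 (mod 347)
177^64 ≡ 184 (mod 347)
177^128 ≡ 197 (mod 347)
177^173 = 177^(128+32+8+4+1) ≡ 1 (mod 347).
Result is 1, so (177/347) = 1.

1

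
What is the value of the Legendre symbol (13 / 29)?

Reciprocity: 13 ≡ 1 and 29 ≡ 1 (mod 4), so (13/29) = +(29/13).
Reduce top mod 13: now compute (3/13).
Reciprocity: 3 ≡ 3 and 13 ≡ 1 (mod 4), so (3/13) = +(13/3).
Reduce top mod 3: now compute (1/3).
Reached (1/3) = 1. Collecting the sign flips along the way, the symbol is +1.

1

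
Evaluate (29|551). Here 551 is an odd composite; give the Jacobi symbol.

Reciprocity: 29 ≡ 1 and 551 ≡ 3 (mod 4), so (29/551) = +(551/29).
Reduce top mod 29: now compute (0/29).
Top reduces to 0: gcd > 1, so the symbol is 0.

0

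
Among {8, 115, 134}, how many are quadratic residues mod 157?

1

(8/157) = -1 → non-residue.
(115/157) = +1 → QR.
(134/157) = -1 → non-residue.
Total quadratic residues among the 3: 1.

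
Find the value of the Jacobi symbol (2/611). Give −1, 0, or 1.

Pull out 2: since 611 ≡ 3 (mod 8), (2/611) = -1.
Reached (1/611) = 1. Collecting the sign flips along the way, the symbol is -1.

-1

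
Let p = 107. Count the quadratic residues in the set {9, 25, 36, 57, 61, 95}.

(9/107) = +1 → QR.
(25/107) = +1 → QR.
(36/107) = +1 → QR.
(57/107) = +1 → QR.
(61/107) = +1 → QR.
(95/107) = -1 → non-residue.
Total quadratic residues among the 6: 5.

5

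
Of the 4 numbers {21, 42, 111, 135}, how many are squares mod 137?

(21/137) = -1 → non-residue.
(42/137) = -1 → non-residue.
(111/137) = -1 → non-residue.
(135/137) = +1 → QR.
Total quadratic residues among the 4: 1.

1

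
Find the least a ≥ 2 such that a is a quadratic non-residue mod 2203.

2

(2/2203) = −1, so 2 is the smallest positive non-residue mod 2203.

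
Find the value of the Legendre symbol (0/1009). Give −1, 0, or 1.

0

Top reduces to 0: gcd > 1, so the symbol is 0.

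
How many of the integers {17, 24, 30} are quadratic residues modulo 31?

0

(17/31) = -1 → non-residue.
(24/31) = -1 → non-residue.
(30/31) = -1 → non-residue.
Total quadratic residues among the 3: 0.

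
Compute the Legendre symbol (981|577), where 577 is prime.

-1

First reduce: 981 ≡ 404 (mod 577).
Pull out 2^2: since 577 ≡ 1 (mod 8), (2/577) = +1, so (2/577)^2 = +1.
Reciprocity: 101 ≡ 1 and 577 ≡ 1 (mod 4), so (101/577) = +(577/101).
Reduce top mod 101: now compute (72/101).
Pull out 2^3: since 101 ≡ 5 (mod 8), (2/101) = -1, so (2/101)^3 = -1.
Reciprocity: 9 ≡ 1 and 101 ≡ 1 (mod 4), so (9/101) = +(101/9).
Reduce top mod 9: now compute (2/9).
Pull out 2: since 9 ≡ 1 (mod 8), (2/9) = +1.
Reached (1/9) = 1. Collecting the sign flips along the way, the symbol is -1.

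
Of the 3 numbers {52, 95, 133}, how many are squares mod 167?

(52/167) = -1 → non-residue.
(95/167) = -1 → non-residue.
(133/167) = +1 → QR.
Total quadratic residues among the 3: 1.

1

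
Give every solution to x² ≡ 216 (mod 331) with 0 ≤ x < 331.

116, 215

Since 331 ≡ 3 (mod 4), a square root of 216 is 216^((331+1)/4) = 216^83 mod 331.
Repeated squaring: 216^2≡316, 216^4≡225, 216^8≡313, 216^16≡324, 216^32≡49, 216^64≡84 (mod 331).
216^83 = 216^(64+16+2+1) ≡ 215 (mod 331).
Check: 215² = 46225 ≡ 216 (mod 331). The two roots are 116 and 215.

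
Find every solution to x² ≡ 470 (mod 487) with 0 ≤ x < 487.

38, 449

Since 487 ≡ 3 (mod 4), a square root of 470 is 470^((487+1)/4) = 470^122 mod 487.
Repeated squaring: 470^2≡289, 470^4≡244, 470^8≡122, 470^16≡274, 470^32≡78, 470^64≡240 (mod 487).
470^122 = 470^(64+32+16+8+2) ≡ 38 (mod 487).
Check: 38² = 1444 ≡ 470 (mod 487). The two roots are 38 and 449.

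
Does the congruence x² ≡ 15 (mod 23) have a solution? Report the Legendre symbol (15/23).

-1

Reciprocity: 15 ≡ 3 and 23 ≡ 3 (mod 4), so (15/23) = −(23/15).
Reduce top mod 15: now compute (8/15).
Pull out 2^3: since 15 ≡ 7 (mod 8), (2/15) = +1, so (2/15)^3 = +1.
Reached (1/15) = 1. Collecting the sign flips along the way, the symbol is -1.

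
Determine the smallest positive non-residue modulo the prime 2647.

3

(2/2647) = +1, so 2 is a residue.
(3/2647) = −1, so 3 is the smallest positive non-residue mod 2647.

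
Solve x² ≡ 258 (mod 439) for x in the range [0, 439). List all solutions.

Since 439 ≡ 3 (mod 4), a square root of 258 is 258^((439+1)/4) = 258^110 mod 439.
Repeated squaring: 258^2≡275, 258^4≡117, 258^8≡80, 258^16≡254, 258^32≡422, 258^64≡289 (mod 439).
258^110 = 258^(64+32+8+4+2) ≡ 280 (mod 439).
Check: 280² = 78400 ≡ 258 (mod 439). The two roots are 159 and 280.

159, 280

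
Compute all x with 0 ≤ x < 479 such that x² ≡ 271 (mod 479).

121, 358

Since 479 ≡ 3 (mod 4), a square root of 271 is 271^((479+1)/4) = 271^120 mod 479.
Repeated squaring: 271^2≡154, 271^4≡245, 271^8≡150, 271^16≡466, 271^32≡169, 271^64≡300 (mod 479).
271^120 = 271^(64+32+16+8) ≡ 121 (mod 479).
Check: 121² = 14641 ≡ 271 (mod 479). The two roots are 121 and 358.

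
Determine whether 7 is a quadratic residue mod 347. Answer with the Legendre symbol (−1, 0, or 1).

Euler's criterion: (7/347) ≡ 7^173 (mod 347).
7^2 ≡ 49 (mod 347)
7^4 ≡ 319 (mod 347)
7^8 ≡ 90 (mod 347)
7^16 ≡ 119 (mod 347)
7^32 ≡ 281 (mod 347)
7^64 ≡ 192 (mod 347)
7^128 ≡ 82 (mod 347)
7^173 = 7^(128+32+8+4+1) ≡ 346 (mod 347).
Result is 346 ≡ −1, so (7/347) = −1.

-1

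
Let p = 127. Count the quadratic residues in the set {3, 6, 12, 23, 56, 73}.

1

(3/127) = -1 → non-residue.
(6/127) = -1 → non-residue.
(12/127) = -1 → non-residue.
(23/127) = -1 → non-residue.
(56/127) = -1 → non-residue.
(73/127) = +1 → QR.
Total quadratic residues among the 6: 1.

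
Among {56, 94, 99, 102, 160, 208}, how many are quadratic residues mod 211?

3

(56/211) = +1 → QR.
(94/211) = -1 → non-residue.
(99/211) = +1 → QR.
(102/211) = -1 → non-residue.
(160/211) = -1 → non-residue.
(208/211) = +1 → QR.
Total quadratic residues among the 6: 3.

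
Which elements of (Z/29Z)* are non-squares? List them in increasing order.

Square k = 1,…,14 (k and 29−k give the same square):
1²=1, 2²=4, 3²=9, 4²=16, 5²=25, 6²≡7, 7²≡20, 8²≡6, 9²≡23, 10²≡13, 11²≡5, 12²≡28, 13²≡24, 14²≡22 (mod 29).
The residues are {1, 4, 5, 6, 7, 9, 13, 16, 20, 22, 23, 24, 25, 28}; the non-residues are the remaining 14 nonzero classes.

2 3 8 10 11 12 14 15 17 18 19 21 26 27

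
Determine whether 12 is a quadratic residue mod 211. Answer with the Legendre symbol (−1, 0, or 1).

-1

Pull out 2^2: since 211 ≡ 3 (mod 8), (2/211) = -1, so (2/211)^2 = +1.
Reciprocity: 3 ≡ 3 and 211 ≡ 3 (mod 4), so (3/211) = −(211/3).
Reduce top mod 3: now compute (1/3).
Reached (1/3) = 1. Collecting the sign flips along the way, the symbol is -1.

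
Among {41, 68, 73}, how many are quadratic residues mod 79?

1

(41/79) = -1 → non-residue.
(68/79) = -1 → non-residue.
(73/79) = +1 → QR.
Total quadratic residues among the 3: 1.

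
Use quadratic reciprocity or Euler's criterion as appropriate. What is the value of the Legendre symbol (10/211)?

Pull out 2: since 211 ≡ 3 (mod 8), (2/211) = -1.
Reciprocity: 5 ≡ 1 and 211 ≡ 3 (mod 4), so (5/211) = +(211/5).
Reduce top mod 5: now compute (1/5).
Reached (1/5) = 1. Collecting the sign flips along the way, the symbol is -1.

-1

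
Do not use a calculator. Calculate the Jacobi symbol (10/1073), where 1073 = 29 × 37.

Pull out 2: since 1073 ≡ 1 (mod 8), (2/1073) = +1.
Reciprocity: 5 ≡ 1 and 1073 ≡ 1 (mod 4), so (5/1073) = +(1073/5).
Reduce top mod 5: now compute (3/5).
Reciprocity: 3 ≡ 3 and 5 ≡ 1 (mod 4), so (3/5) = +(5/3).
Reduce top mod 3: now compute (2/3).
Pull out 2: since 3 ≡ 3 (mod 8), (2/3) = -1.
Reached (1/3) = 1. Collecting the sign flips along the way, the symbol is -1.

-1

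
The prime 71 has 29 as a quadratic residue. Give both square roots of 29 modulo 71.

Since 71 ≡ 3 (mod 4), a square root of 29 is 29^((71+1)/4) = 29^18 mod 71.
Repeated squaring: 29^2≡60, 29^4≡50, 29^8≡15, 29^16≡12 (mod 71).
29^18 = 29^(16+2) ≡ 10 (mod 71).
Check: 10² = 100 ≡ 29 (mod 71). The two roots are 10 and 61.

10, 61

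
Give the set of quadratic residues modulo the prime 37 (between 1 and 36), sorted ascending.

Square k = 1,…,18 (k and 37−k give the same square):
1²=1, 2²=4, 3²=9, 4²=16, 5²=25, 6²=36, 7²≡12, 8²≡27, 9²≡7, 10²≡26, 11²≡10, 12²≡33, 13²≡21, 14²≡11, 15²≡3, 16²≡34, 17²≡30, 18²≡28 (mod 37).
So the quadratic residues mod 37 are {1, 3, 4, 7, 9, 10, 11, 12, 16, 21, 25, 26, 27, 28, 30, 33, 34, 36}.

1, 3, 4, 7, 9, 10, 11, 12, 16, 21, 25, 26, 27, 28, 30, 33, 34, 36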